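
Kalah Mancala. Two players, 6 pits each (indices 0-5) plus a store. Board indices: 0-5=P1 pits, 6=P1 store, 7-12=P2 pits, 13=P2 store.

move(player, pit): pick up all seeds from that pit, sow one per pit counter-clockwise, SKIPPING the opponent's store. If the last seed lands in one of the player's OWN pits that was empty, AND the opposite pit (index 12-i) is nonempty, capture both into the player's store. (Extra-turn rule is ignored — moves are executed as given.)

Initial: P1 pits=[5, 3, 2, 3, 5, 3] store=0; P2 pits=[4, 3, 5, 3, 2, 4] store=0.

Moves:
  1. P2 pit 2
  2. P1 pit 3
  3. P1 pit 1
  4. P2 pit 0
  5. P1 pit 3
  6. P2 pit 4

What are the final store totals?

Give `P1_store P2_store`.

Answer: 1 2

Derivation:
Move 1: P2 pit2 -> P1=[6,3,2,3,5,3](0) P2=[4,3,0,4,3,5](1)
Move 2: P1 pit3 -> P1=[6,3,2,0,6,4](1) P2=[4,3,0,4,3,5](1)
Move 3: P1 pit1 -> P1=[6,0,3,1,7,4](1) P2=[4,3,0,4,3,5](1)
Move 4: P2 pit0 -> P1=[6,0,3,1,7,4](1) P2=[0,4,1,5,4,5](1)
Move 5: P1 pit3 -> P1=[6,0,3,0,8,4](1) P2=[0,4,1,5,4,5](1)
Move 6: P2 pit4 -> P1=[7,1,3,0,8,4](1) P2=[0,4,1,5,0,6](2)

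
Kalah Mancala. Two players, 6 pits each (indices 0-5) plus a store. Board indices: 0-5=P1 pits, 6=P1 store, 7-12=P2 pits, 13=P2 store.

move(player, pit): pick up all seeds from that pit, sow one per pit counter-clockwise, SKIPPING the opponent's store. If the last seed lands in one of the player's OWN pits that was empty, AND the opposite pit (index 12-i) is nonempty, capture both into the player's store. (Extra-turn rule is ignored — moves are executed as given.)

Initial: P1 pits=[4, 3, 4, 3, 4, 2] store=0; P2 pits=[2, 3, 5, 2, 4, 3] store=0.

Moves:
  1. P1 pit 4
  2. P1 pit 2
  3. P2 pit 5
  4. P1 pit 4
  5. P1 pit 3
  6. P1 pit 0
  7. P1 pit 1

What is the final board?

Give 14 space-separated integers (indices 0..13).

Answer: 0 0 2 2 3 8 4 4 4 5 2 4 0 1

Derivation:
Move 1: P1 pit4 -> P1=[4,3,4,3,0,3](1) P2=[3,4,5,2,4,3](0)
Move 2: P1 pit2 -> P1=[4,3,0,4,1,4](2) P2=[3,4,5,2,4,3](0)
Move 3: P2 pit5 -> P1=[5,4,0,4,1,4](2) P2=[3,4,5,2,4,0](1)
Move 4: P1 pit4 -> P1=[5,4,0,4,0,5](2) P2=[3,4,5,2,4,0](1)
Move 5: P1 pit3 -> P1=[5,4,0,0,1,6](3) P2=[4,4,5,2,4,0](1)
Move 6: P1 pit0 -> P1=[0,5,1,1,2,7](3) P2=[4,4,5,2,4,0](1)
Move 7: P1 pit1 -> P1=[0,0,2,2,3,8](4) P2=[4,4,5,2,4,0](1)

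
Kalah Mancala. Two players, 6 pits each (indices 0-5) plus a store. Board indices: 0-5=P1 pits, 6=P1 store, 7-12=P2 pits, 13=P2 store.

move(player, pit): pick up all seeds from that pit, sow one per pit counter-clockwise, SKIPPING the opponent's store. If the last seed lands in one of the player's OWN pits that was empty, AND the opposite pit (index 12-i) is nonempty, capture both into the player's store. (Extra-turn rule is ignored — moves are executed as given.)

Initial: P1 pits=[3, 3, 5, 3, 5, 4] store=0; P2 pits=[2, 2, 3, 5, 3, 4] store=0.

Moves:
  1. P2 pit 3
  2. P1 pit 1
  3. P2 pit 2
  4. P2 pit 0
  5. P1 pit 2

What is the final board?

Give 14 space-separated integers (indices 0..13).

Answer: 4 0 0 1 7 6 1 1 4 0 1 5 6 6

Derivation:
Move 1: P2 pit3 -> P1=[4,4,5,3,5,4](0) P2=[2,2,3,0,4,5](1)
Move 2: P1 pit1 -> P1=[4,0,6,4,6,5](0) P2=[2,2,3,0,4,5](1)
Move 3: P2 pit2 -> P1=[4,0,6,4,6,5](0) P2=[2,2,0,1,5,6](1)
Move 4: P2 pit0 -> P1=[4,0,6,0,6,5](0) P2=[0,3,0,1,5,6](6)
Move 5: P1 pit2 -> P1=[4,0,0,1,7,6](1) P2=[1,4,0,1,5,6](6)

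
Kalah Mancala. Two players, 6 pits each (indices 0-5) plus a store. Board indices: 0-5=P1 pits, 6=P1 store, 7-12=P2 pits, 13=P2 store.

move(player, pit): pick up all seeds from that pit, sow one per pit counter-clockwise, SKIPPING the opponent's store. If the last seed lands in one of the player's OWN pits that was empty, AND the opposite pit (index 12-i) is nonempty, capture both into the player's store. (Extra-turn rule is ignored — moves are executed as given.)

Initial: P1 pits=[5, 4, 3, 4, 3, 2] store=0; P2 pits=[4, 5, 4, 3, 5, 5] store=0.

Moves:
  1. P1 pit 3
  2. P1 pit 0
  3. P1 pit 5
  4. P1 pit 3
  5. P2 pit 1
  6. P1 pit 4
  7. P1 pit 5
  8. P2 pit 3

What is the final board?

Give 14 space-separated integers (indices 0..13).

Answer: 2 6 4 0 0 0 4 7 1 7 0 7 7 2

Derivation:
Move 1: P1 pit3 -> P1=[5,4,3,0,4,3](1) P2=[5,5,4,3,5,5](0)
Move 2: P1 pit0 -> P1=[0,5,4,1,5,4](1) P2=[5,5,4,3,5,5](0)
Move 3: P1 pit5 -> P1=[0,5,4,1,5,0](2) P2=[6,6,5,3,5,5](0)
Move 4: P1 pit3 -> P1=[0,5,4,0,6,0](2) P2=[6,6,5,3,5,5](0)
Move 5: P2 pit1 -> P1=[1,5,4,0,6,0](2) P2=[6,0,6,4,6,6](1)
Move 6: P1 pit4 -> P1=[1,5,4,0,0,1](3) P2=[7,1,7,5,6,6](1)
Move 7: P1 pit5 -> P1=[1,5,4,0,0,0](4) P2=[7,1,7,5,6,6](1)
Move 8: P2 pit3 -> P1=[2,6,4,0,0,0](4) P2=[7,1,7,0,7,7](2)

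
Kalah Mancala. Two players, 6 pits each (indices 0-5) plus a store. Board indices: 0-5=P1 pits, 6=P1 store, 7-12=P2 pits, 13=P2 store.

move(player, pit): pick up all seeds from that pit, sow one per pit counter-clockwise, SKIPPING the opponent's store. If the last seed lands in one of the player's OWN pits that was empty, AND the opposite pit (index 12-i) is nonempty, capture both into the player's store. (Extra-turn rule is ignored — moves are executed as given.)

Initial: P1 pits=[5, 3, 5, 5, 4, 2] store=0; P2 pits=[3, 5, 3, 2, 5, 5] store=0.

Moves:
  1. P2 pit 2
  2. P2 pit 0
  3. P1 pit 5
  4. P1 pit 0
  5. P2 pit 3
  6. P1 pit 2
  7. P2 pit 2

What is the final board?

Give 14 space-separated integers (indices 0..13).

Move 1: P2 pit2 -> P1=[5,3,5,5,4,2](0) P2=[3,5,0,3,6,6](0)
Move 2: P2 pit0 -> P1=[5,3,5,5,4,2](0) P2=[0,6,1,4,6,6](0)
Move 3: P1 pit5 -> P1=[5,3,5,5,4,0](1) P2=[1,6,1,4,6,6](0)
Move 4: P1 pit0 -> P1=[0,4,6,6,5,0](3) P2=[0,6,1,4,6,6](0)
Move 5: P2 pit3 -> P1=[1,4,6,6,5,0](3) P2=[0,6,1,0,7,7](1)
Move 6: P1 pit2 -> P1=[1,4,0,7,6,1](4) P2=[1,7,1,0,7,7](1)
Move 7: P2 pit2 -> P1=[1,4,0,7,6,1](4) P2=[1,7,0,1,7,7](1)

Answer: 1 4 0 7 6 1 4 1 7 0 1 7 7 1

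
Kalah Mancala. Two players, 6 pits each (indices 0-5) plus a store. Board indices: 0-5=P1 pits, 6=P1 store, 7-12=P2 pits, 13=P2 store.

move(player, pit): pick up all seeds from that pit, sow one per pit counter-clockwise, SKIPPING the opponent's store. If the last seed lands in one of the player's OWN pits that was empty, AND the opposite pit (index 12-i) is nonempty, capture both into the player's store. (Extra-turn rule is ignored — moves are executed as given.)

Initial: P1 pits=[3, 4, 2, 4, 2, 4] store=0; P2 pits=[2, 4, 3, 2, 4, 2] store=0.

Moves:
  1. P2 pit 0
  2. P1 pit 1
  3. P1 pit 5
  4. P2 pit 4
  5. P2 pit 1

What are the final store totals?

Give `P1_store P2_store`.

Answer: 1 2

Derivation:
Move 1: P2 pit0 -> P1=[3,4,2,4,2,4](0) P2=[0,5,4,2,4,2](0)
Move 2: P1 pit1 -> P1=[3,0,3,5,3,5](0) P2=[0,5,4,2,4,2](0)
Move 3: P1 pit5 -> P1=[3,0,3,5,3,0](1) P2=[1,6,5,3,4,2](0)
Move 4: P2 pit4 -> P1=[4,1,3,5,3,0](1) P2=[1,6,5,3,0,3](1)
Move 5: P2 pit1 -> P1=[5,1,3,5,3,0](1) P2=[1,0,6,4,1,4](2)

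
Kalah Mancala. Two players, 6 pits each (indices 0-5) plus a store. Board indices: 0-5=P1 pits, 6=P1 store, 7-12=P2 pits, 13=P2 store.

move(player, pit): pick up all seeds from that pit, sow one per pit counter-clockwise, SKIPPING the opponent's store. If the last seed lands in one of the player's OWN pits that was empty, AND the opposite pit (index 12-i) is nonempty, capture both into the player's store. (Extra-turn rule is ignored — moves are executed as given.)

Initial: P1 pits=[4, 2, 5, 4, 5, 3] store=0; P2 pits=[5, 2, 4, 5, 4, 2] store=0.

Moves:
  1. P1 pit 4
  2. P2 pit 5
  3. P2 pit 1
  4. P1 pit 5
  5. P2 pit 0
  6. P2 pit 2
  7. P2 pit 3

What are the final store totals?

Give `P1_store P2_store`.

Move 1: P1 pit4 -> P1=[4,2,5,4,0,4](1) P2=[6,3,5,5,4,2](0)
Move 2: P2 pit5 -> P1=[5,2,5,4,0,4](1) P2=[6,3,5,5,4,0](1)
Move 3: P2 pit1 -> P1=[5,2,5,4,0,4](1) P2=[6,0,6,6,5,0](1)
Move 4: P1 pit5 -> P1=[5,2,5,4,0,0](2) P2=[7,1,7,6,5,0](1)
Move 5: P2 pit0 -> P1=[6,2,5,4,0,0](2) P2=[0,2,8,7,6,1](2)
Move 6: P2 pit2 -> P1=[7,3,6,5,0,0](2) P2=[0,2,0,8,7,2](3)
Move 7: P2 pit3 -> P1=[8,4,7,6,1,0](2) P2=[0,2,0,0,8,3](4)

Answer: 2 4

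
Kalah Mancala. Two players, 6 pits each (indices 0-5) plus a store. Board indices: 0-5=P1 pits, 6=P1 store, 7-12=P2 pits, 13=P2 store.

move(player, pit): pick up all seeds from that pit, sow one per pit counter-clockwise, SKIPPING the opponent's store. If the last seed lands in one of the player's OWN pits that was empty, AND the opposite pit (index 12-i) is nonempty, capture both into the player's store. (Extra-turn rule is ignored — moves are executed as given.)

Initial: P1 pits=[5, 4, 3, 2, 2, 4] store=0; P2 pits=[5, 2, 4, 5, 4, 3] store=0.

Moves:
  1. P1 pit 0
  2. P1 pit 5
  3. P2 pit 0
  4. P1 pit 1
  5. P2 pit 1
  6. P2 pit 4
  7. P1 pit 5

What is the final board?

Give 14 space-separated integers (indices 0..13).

Answer: 1 1 6 5 4 0 3 0 0 7 8 0 6 2

Derivation:
Move 1: P1 pit0 -> P1=[0,5,4,3,3,5](0) P2=[5,2,4,5,4,3](0)
Move 2: P1 pit5 -> P1=[0,5,4,3,3,0](1) P2=[6,3,5,6,4,3](0)
Move 3: P2 pit0 -> P1=[0,5,4,3,3,0](1) P2=[0,4,6,7,5,4](1)
Move 4: P1 pit1 -> P1=[0,0,5,4,4,1](2) P2=[0,4,6,7,5,4](1)
Move 5: P2 pit1 -> P1=[0,0,5,4,4,1](2) P2=[0,0,7,8,6,5](1)
Move 6: P2 pit4 -> P1=[1,1,6,5,4,1](2) P2=[0,0,7,8,0,6](2)
Move 7: P1 pit5 -> P1=[1,1,6,5,4,0](3) P2=[0,0,7,8,0,6](2)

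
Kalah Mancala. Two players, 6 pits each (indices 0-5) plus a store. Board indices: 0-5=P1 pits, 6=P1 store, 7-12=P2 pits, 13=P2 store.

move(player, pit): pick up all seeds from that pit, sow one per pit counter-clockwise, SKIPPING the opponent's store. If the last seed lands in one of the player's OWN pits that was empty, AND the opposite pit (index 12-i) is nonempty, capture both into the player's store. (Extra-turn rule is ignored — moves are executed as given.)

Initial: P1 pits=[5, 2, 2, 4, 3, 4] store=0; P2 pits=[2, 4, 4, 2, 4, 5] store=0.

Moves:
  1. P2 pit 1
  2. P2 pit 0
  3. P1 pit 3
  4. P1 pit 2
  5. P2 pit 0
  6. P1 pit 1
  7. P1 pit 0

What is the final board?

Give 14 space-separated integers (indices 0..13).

Move 1: P2 pit1 -> P1=[5,2,2,4,3,4](0) P2=[2,0,5,3,5,6](0)
Move 2: P2 pit0 -> P1=[5,2,2,4,3,4](0) P2=[0,1,6,3,5,6](0)
Move 3: P1 pit3 -> P1=[5,2,2,0,4,5](1) P2=[1,1,6,3,5,6](0)
Move 4: P1 pit2 -> P1=[5,2,0,1,5,5](1) P2=[1,1,6,3,5,6](0)
Move 5: P2 pit0 -> P1=[5,2,0,1,5,5](1) P2=[0,2,6,3,5,6](0)
Move 6: P1 pit1 -> P1=[5,0,1,2,5,5](1) P2=[0,2,6,3,5,6](0)
Move 7: P1 pit0 -> P1=[0,1,2,3,6,6](1) P2=[0,2,6,3,5,6](0)

Answer: 0 1 2 3 6 6 1 0 2 6 3 5 6 0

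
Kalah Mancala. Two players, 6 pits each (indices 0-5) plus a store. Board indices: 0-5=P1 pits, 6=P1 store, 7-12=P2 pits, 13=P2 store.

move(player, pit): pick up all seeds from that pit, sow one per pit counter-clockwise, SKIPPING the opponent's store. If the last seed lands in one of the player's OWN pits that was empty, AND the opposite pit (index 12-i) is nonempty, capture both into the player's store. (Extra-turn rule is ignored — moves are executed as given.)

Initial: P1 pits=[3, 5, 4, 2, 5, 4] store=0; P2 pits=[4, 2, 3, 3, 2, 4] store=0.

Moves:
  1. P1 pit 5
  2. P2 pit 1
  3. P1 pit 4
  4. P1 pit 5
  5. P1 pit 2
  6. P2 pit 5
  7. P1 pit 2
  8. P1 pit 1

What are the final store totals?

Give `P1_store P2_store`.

Answer: 5 1

Derivation:
Move 1: P1 pit5 -> P1=[3,5,4,2,5,0](1) P2=[5,3,4,3,2,4](0)
Move 2: P2 pit1 -> P1=[3,5,4,2,5,0](1) P2=[5,0,5,4,3,4](0)
Move 3: P1 pit4 -> P1=[3,5,4,2,0,1](2) P2=[6,1,6,4,3,4](0)
Move 4: P1 pit5 -> P1=[3,5,4,2,0,0](3) P2=[6,1,6,4,3,4](0)
Move 5: P1 pit2 -> P1=[3,5,0,3,1,1](4) P2=[6,1,6,4,3,4](0)
Move 6: P2 pit5 -> P1=[4,6,1,3,1,1](4) P2=[6,1,6,4,3,0](1)
Move 7: P1 pit2 -> P1=[4,6,0,4,1,1](4) P2=[6,1,6,4,3,0](1)
Move 8: P1 pit1 -> P1=[4,0,1,5,2,2](5) P2=[7,1,6,4,3,0](1)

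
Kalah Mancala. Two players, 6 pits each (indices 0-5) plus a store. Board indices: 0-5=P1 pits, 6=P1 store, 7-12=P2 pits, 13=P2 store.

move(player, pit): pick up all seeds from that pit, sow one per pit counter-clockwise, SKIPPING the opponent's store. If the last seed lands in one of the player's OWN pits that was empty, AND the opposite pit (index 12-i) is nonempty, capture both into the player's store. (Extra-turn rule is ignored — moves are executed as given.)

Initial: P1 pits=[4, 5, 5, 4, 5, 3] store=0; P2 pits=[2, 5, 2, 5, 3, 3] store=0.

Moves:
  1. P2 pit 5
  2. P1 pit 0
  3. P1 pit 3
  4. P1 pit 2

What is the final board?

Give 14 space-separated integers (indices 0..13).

Move 1: P2 pit5 -> P1=[5,6,5,4,5,3](0) P2=[2,5,2,5,3,0](1)
Move 2: P1 pit0 -> P1=[0,7,6,5,6,4](0) P2=[2,5,2,5,3,0](1)
Move 3: P1 pit3 -> P1=[0,7,6,0,7,5](1) P2=[3,6,2,5,3,0](1)
Move 4: P1 pit2 -> P1=[0,7,0,1,8,6](2) P2=[4,7,2,5,3,0](1)

Answer: 0 7 0 1 8 6 2 4 7 2 5 3 0 1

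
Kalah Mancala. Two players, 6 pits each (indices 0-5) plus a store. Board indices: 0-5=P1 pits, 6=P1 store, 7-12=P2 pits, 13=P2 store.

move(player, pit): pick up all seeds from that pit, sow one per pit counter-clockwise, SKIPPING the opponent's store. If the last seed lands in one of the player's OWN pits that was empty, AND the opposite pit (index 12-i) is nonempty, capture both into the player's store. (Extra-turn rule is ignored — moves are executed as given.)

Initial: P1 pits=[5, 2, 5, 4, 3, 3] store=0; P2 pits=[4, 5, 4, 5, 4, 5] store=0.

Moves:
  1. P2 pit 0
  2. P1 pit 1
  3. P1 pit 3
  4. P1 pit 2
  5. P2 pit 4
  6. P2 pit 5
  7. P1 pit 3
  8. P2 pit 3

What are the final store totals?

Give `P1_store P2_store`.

Answer: 2 3

Derivation:
Move 1: P2 pit0 -> P1=[5,2,5,4,3,3](0) P2=[0,6,5,6,5,5](0)
Move 2: P1 pit1 -> P1=[5,0,6,5,3,3](0) P2=[0,6,5,6,5,5](0)
Move 3: P1 pit3 -> P1=[5,0,6,0,4,4](1) P2=[1,7,5,6,5,5](0)
Move 4: P1 pit2 -> P1=[5,0,0,1,5,5](2) P2=[2,8,5,6,5,5](0)
Move 5: P2 pit4 -> P1=[6,1,1,1,5,5](2) P2=[2,8,5,6,0,6](1)
Move 6: P2 pit5 -> P1=[7,2,2,2,6,5](2) P2=[2,8,5,6,0,0](2)
Move 7: P1 pit3 -> P1=[7,2,2,0,7,6](2) P2=[2,8,5,6,0,0](2)
Move 8: P2 pit3 -> P1=[8,3,3,0,7,6](2) P2=[2,8,5,0,1,1](3)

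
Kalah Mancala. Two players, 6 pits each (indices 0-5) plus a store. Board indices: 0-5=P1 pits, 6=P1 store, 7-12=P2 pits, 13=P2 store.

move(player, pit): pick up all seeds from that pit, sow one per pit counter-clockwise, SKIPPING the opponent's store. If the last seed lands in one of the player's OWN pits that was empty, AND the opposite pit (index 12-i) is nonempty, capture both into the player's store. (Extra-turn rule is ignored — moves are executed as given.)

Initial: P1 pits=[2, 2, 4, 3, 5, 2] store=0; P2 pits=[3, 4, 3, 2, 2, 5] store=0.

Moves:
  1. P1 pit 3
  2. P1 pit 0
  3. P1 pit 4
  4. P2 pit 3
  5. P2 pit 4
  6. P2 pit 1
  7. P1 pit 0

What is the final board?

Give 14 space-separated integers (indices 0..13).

Move 1: P1 pit3 -> P1=[2,2,4,0,6,3](1) P2=[3,4,3,2,2,5](0)
Move 2: P1 pit0 -> P1=[0,3,5,0,6,3](1) P2=[3,4,3,2,2,5](0)
Move 3: P1 pit4 -> P1=[0,3,5,0,0,4](2) P2=[4,5,4,3,2,5](0)
Move 4: P2 pit3 -> P1=[0,3,5,0,0,4](2) P2=[4,5,4,0,3,6](1)
Move 5: P2 pit4 -> P1=[1,3,5,0,0,4](2) P2=[4,5,4,0,0,7](2)
Move 6: P2 pit1 -> P1=[1,3,5,0,0,4](2) P2=[4,0,5,1,1,8](3)
Move 7: P1 pit0 -> P1=[0,4,5,0,0,4](2) P2=[4,0,5,1,1,8](3)

Answer: 0 4 5 0 0 4 2 4 0 5 1 1 8 3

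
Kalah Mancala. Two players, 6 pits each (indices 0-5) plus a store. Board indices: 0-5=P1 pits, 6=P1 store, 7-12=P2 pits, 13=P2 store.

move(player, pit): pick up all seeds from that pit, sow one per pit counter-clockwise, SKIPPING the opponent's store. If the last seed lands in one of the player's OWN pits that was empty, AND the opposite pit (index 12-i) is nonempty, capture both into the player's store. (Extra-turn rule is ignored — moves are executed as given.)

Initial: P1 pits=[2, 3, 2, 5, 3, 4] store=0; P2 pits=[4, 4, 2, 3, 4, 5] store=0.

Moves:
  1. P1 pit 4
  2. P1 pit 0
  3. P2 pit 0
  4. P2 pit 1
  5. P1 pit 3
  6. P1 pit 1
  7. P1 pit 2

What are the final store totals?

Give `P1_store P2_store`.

Move 1: P1 pit4 -> P1=[2,3,2,5,0,5](1) P2=[5,4,2,3,4,5](0)
Move 2: P1 pit0 -> P1=[0,4,3,5,0,5](1) P2=[5,4,2,3,4,5](0)
Move 3: P2 pit0 -> P1=[0,4,3,5,0,5](1) P2=[0,5,3,4,5,6](0)
Move 4: P2 pit1 -> P1=[0,4,3,5,0,5](1) P2=[0,0,4,5,6,7](1)
Move 5: P1 pit3 -> P1=[0,4,3,0,1,6](2) P2=[1,1,4,5,6,7](1)
Move 6: P1 pit1 -> P1=[0,0,4,1,2,7](2) P2=[1,1,4,5,6,7](1)
Move 7: P1 pit2 -> P1=[0,0,0,2,3,8](3) P2=[1,1,4,5,6,7](1)

Answer: 3 1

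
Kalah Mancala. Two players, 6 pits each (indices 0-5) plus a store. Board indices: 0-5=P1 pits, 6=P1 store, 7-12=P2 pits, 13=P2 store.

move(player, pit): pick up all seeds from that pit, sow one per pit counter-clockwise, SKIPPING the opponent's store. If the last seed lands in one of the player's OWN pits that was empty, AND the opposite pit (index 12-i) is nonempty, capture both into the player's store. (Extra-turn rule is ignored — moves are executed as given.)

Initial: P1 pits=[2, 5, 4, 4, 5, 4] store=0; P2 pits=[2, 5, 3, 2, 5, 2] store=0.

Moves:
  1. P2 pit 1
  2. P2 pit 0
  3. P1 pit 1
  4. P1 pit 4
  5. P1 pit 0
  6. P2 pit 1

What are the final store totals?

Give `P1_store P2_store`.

Answer: 2 1

Derivation:
Move 1: P2 pit1 -> P1=[2,5,4,4,5,4](0) P2=[2,0,4,3,6,3](1)
Move 2: P2 pit0 -> P1=[2,5,4,4,5,4](0) P2=[0,1,5,3,6,3](1)
Move 3: P1 pit1 -> P1=[2,0,5,5,6,5](1) P2=[0,1,5,3,6,3](1)
Move 4: P1 pit4 -> P1=[2,0,5,5,0,6](2) P2=[1,2,6,4,6,3](1)
Move 5: P1 pit0 -> P1=[0,1,6,5,0,6](2) P2=[1,2,6,4,6,3](1)
Move 6: P2 pit1 -> P1=[0,1,6,5,0,6](2) P2=[1,0,7,5,6,3](1)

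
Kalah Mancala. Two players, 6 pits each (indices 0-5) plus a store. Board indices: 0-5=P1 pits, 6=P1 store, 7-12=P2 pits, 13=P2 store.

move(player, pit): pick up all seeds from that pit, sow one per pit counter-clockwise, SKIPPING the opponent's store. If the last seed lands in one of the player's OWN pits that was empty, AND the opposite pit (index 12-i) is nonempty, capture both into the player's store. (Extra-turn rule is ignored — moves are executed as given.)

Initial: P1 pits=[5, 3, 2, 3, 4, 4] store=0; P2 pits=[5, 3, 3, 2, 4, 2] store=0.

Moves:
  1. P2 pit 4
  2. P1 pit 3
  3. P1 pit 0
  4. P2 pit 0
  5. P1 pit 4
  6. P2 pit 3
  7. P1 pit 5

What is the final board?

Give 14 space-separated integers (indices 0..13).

Move 1: P2 pit4 -> P1=[6,4,2,3,4,4](0) P2=[5,3,3,2,0,3](1)
Move 2: P1 pit3 -> P1=[6,4,2,0,5,5](1) P2=[5,3,3,2,0,3](1)
Move 3: P1 pit0 -> P1=[0,5,3,1,6,6](2) P2=[5,3,3,2,0,3](1)
Move 4: P2 pit0 -> P1=[0,5,3,1,6,6](2) P2=[0,4,4,3,1,4](1)
Move 5: P1 pit4 -> P1=[0,5,3,1,0,7](3) P2=[1,5,5,4,1,4](1)
Move 6: P2 pit3 -> P1=[1,5,3,1,0,7](3) P2=[1,5,5,0,2,5](2)
Move 7: P1 pit5 -> P1=[1,5,3,1,0,0](4) P2=[2,6,6,1,3,6](2)

Answer: 1 5 3 1 0 0 4 2 6 6 1 3 6 2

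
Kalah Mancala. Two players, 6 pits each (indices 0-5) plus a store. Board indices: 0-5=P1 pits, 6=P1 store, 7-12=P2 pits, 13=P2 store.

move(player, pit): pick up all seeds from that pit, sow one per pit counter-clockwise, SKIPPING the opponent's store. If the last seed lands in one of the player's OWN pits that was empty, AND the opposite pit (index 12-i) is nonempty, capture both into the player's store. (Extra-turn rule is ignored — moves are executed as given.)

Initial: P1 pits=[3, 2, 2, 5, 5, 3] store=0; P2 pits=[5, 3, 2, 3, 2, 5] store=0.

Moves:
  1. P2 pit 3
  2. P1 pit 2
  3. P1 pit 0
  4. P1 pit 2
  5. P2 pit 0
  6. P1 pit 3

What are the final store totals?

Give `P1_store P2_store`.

Move 1: P2 pit3 -> P1=[3,2,2,5,5,3](0) P2=[5,3,2,0,3,6](1)
Move 2: P1 pit2 -> P1=[3,2,0,6,6,3](0) P2=[5,3,2,0,3,6](1)
Move 3: P1 pit0 -> P1=[0,3,1,7,6,3](0) P2=[5,3,2,0,3,6](1)
Move 4: P1 pit2 -> P1=[0,3,0,8,6,3](0) P2=[5,3,2,0,3,6](1)
Move 5: P2 pit0 -> P1=[0,3,0,8,6,3](0) P2=[0,4,3,1,4,7](1)
Move 6: P1 pit3 -> P1=[0,3,0,0,7,4](1) P2=[1,5,4,2,5,7](1)

Answer: 1 1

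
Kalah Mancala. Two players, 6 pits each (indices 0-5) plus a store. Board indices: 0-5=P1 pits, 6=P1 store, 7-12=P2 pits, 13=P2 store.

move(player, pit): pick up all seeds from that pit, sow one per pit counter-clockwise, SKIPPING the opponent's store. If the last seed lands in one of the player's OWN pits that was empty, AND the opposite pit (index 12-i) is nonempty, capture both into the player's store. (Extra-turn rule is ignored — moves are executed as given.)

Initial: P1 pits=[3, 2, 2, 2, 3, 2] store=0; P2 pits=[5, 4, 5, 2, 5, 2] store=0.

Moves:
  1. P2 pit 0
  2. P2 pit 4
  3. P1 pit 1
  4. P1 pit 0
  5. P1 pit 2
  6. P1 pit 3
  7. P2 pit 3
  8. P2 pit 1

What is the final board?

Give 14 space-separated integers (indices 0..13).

Move 1: P2 pit0 -> P1=[3,2,2,2,3,2](0) P2=[0,5,6,3,6,3](0)
Move 2: P2 pit4 -> P1=[4,3,3,3,3,2](0) P2=[0,5,6,3,0,4](1)
Move 3: P1 pit1 -> P1=[4,0,4,4,4,2](0) P2=[0,5,6,3,0,4](1)
Move 4: P1 pit0 -> P1=[0,1,5,5,5,2](0) P2=[0,5,6,3,0,4](1)
Move 5: P1 pit2 -> P1=[0,1,0,6,6,3](1) P2=[1,5,6,3,0,4](1)
Move 6: P1 pit3 -> P1=[0,1,0,0,7,4](2) P2=[2,6,7,3,0,4](1)
Move 7: P2 pit3 -> P1=[0,1,0,0,7,4](2) P2=[2,6,7,0,1,5](2)
Move 8: P2 pit1 -> P1=[1,1,0,0,7,4](2) P2=[2,0,8,1,2,6](3)

Answer: 1 1 0 0 7 4 2 2 0 8 1 2 6 3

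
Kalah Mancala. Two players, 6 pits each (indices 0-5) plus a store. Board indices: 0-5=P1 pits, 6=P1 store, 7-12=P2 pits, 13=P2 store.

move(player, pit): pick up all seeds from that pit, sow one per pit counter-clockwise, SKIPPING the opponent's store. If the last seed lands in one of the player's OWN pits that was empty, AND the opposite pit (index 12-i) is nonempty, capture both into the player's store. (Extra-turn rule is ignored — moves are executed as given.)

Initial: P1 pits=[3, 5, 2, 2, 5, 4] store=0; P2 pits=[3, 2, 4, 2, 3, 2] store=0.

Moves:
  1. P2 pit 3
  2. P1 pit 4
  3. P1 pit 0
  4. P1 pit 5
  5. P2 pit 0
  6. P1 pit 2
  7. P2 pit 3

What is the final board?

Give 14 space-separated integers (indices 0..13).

Answer: 0 6 0 4 1 1 2 0 5 7 0 6 5 0

Derivation:
Move 1: P2 pit3 -> P1=[3,5,2,2,5,4](0) P2=[3,2,4,0,4,3](0)
Move 2: P1 pit4 -> P1=[3,5,2,2,0,5](1) P2=[4,3,5,0,4,3](0)
Move 3: P1 pit0 -> P1=[0,6,3,3,0,5](1) P2=[4,3,5,0,4,3](0)
Move 4: P1 pit5 -> P1=[0,6,3,3,0,0](2) P2=[5,4,6,1,4,3](0)
Move 5: P2 pit0 -> P1=[0,6,3,3,0,0](2) P2=[0,5,7,2,5,4](0)
Move 6: P1 pit2 -> P1=[0,6,0,4,1,1](2) P2=[0,5,7,2,5,4](0)
Move 7: P2 pit3 -> P1=[0,6,0,4,1,1](2) P2=[0,5,7,0,6,5](0)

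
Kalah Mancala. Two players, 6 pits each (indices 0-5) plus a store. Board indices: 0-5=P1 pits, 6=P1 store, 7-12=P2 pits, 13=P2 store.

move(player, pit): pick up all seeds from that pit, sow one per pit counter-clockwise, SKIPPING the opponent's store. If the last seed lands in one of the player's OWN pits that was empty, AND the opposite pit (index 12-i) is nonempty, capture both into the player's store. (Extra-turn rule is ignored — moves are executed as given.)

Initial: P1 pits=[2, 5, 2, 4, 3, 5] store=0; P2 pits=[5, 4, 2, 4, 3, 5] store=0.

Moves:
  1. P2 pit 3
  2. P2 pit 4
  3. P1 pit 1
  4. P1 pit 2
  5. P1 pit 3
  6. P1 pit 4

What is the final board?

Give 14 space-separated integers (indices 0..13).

Move 1: P2 pit3 -> P1=[3,5,2,4,3,5](0) P2=[5,4,2,0,4,6](1)
Move 2: P2 pit4 -> P1=[4,6,2,4,3,5](0) P2=[5,4,2,0,0,7](2)
Move 3: P1 pit1 -> P1=[4,0,3,5,4,6](1) P2=[6,4,2,0,0,7](2)
Move 4: P1 pit2 -> P1=[4,0,0,6,5,7](1) P2=[6,4,2,0,0,7](2)
Move 5: P1 pit3 -> P1=[4,0,0,0,6,8](2) P2=[7,5,3,0,0,7](2)
Move 6: P1 pit4 -> P1=[4,0,0,0,0,9](3) P2=[8,6,4,1,0,7](2)

Answer: 4 0 0 0 0 9 3 8 6 4 1 0 7 2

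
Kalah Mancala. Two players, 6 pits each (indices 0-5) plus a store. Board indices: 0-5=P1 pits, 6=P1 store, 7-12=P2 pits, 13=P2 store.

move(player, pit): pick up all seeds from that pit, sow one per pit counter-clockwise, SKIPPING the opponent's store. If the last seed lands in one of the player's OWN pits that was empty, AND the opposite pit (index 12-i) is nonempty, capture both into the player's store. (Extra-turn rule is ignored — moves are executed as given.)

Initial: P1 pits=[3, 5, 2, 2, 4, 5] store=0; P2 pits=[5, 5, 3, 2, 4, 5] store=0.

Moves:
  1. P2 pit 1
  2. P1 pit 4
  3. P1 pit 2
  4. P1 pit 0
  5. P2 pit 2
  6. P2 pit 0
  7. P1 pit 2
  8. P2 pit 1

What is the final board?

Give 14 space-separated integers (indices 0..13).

Move 1: P2 pit1 -> P1=[3,5,2,2,4,5](0) P2=[5,0,4,3,5,6](1)
Move 2: P1 pit4 -> P1=[3,5,2,2,0,6](1) P2=[6,1,4,3,5,6](1)
Move 3: P1 pit2 -> P1=[3,5,0,3,0,6](3) P2=[6,0,4,3,5,6](1)
Move 4: P1 pit0 -> P1=[0,6,1,4,0,6](3) P2=[6,0,4,3,5,6](1)
Move 5: P2 pit2 -> P1=[0,6,1,4,0,6](3) P2=[6,0,0,4,6,7](2)
Move 6: P2 pit0 -> P1=[0,6,1,4,0,6](3) P2=[0,1,1,5,7,8](3)
Move 7: P1 pit2 -> P1=[0,6,0,5,0,6](3) P2=[0,1,1,5,7,8](3)
Move 8: P2 pit1 -> P1=[0,6,0,5,0,6](3) P2=[0,0,2,5,7,8](3)

Answer: 0 6 0 5 0 6 3 0 0 2 5 7 8 3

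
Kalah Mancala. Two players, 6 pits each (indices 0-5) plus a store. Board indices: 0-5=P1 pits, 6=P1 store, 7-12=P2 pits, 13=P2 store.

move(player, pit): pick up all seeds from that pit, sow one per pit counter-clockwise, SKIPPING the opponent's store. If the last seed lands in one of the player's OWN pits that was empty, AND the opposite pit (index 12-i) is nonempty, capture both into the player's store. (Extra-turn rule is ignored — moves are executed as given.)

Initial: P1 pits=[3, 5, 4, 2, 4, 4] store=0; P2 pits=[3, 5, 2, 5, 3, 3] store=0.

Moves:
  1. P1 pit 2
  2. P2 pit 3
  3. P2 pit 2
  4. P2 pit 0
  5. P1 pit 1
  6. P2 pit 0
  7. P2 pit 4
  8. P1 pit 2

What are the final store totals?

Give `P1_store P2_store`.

Move 1: P1 pit2 -> P1=[3,5,0,3,5,5](1) P2=[3,5,2,5,3,3](0)
Move 2: P2 pit3 -> P1=[4,6,0,3,5,5](1) P2=[3,5,2,0,4,4](1)
Move 3: P2 pit2 -> P1=[4,6,0,3,5,5](1) P2=[3,5,0,1,5,4](1)
Move 4: P2 pit0 -> P1=[4,6,0,3,5,5](1) P2=[0,6,1,2,5,4](1)
Move 5: P1 pit1 -> P1=[4,0,1,4,6,6](2) P2=[1,6,1,2,5,4](1)
Move 6: P2 pit0 -> P1=[4,0,1,4,6,6](2) P2=[0,7,1,2,5,4](1)
Move 7: P2 pit4 -> P1=[5,1,2,4,6,6](2) P2=[0,7,1,2,0,5](2)
Move 8: P1 pit2 -> P1=[5,1,0,5,7,6](2) P2=[0,7,1,2,0,5](2)

Answer: 2 2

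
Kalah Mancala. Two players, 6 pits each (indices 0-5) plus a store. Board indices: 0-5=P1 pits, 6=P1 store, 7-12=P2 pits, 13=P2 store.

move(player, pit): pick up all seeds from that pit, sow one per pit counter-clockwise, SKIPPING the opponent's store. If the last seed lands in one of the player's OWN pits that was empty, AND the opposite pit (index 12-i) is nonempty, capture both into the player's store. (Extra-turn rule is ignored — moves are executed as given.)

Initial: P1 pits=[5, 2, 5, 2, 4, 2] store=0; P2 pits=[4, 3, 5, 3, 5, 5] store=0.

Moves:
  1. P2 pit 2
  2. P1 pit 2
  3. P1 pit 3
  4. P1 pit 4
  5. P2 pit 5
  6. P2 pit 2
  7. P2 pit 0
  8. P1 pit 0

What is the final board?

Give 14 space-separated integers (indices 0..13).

Answer: 0 4 2 2 2 6 4 1 5 1 7 7 1 3

Derivation:
Move 1: P2 pit2 -> P1=[6,2,5,2,4,2](0) P2=[4,3,0,4,6,6](1)
Move 2: P1 pit2 -> P1=[6,2,0,3,5,3](1) P2=[5,3,0,4,6,6](1)
Move 3: P1 pit3 -> P1=[6,2,0,0,6,4](2) P2=[5,3,0,4,6,6](1)
Move 4: P1 pit4 -> P1=[6,2,0,0,0,5](3) P2=[6,4,1,5,6,6](1)
Move 5: P2 pit5 -> P1=[7,3,1,1,1,5](3) P2=[6,4,1,5,6,0](2)
Move 6: P2 pit2 -> P1=[7,3,1,1,1,5](3) P2=[6,4,0,6,6,0](2)
Move 7: P2 pit0 -> P1=[7,3,1,1,1,5](3) P2=[0,5,1,7,7,1](3)
Move 8: P1 pit0 -> P1=[0,4,2,2,2,6](4) P2=[1,5,1,7,7,1](3)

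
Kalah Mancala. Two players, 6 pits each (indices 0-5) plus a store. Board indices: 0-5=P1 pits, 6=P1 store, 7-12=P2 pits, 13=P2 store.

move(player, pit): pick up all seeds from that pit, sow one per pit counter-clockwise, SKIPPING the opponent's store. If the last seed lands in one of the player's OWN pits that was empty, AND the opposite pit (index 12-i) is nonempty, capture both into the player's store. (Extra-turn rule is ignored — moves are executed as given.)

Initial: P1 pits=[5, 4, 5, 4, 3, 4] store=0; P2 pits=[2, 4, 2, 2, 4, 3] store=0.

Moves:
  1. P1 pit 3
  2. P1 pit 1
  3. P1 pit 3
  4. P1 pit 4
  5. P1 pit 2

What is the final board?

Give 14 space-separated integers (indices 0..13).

Move 1: P1 pit3 -> P1=[5,4,5,0,4,5](1) P2=[3,4,2,2,4,3](0)
Move 2: P1 pit1 -> P1=[5,0,6,1,5,6](1) P2=[3,4,2,2,4,3](0)
Move 3: P1 pit3 -> P1=[5,0,6,0,6,6](1) P2=[3,4,2,2,4,3](0)
Move 4: P1 pit4 -> P1=[5,0,6,0,0,7](2) P2=[4,5,3,3,4,3](0)
Move 5: P1 pit2 -> P1=[5,0,0,1,1,8](3) P2=[5,6,3,3,4,3](0)

Answer: 5 0 0 1 1 8 3 5 6 3 3 4 3 0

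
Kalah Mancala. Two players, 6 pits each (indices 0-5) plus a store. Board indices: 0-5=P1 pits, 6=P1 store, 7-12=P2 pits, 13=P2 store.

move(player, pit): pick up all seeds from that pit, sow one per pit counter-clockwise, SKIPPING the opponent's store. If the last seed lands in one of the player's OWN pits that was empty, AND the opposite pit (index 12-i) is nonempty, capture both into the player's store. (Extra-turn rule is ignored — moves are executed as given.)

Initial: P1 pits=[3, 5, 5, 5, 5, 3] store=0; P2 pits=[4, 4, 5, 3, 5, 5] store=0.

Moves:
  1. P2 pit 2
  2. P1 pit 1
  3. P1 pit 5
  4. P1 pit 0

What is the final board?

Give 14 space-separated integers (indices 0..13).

Answer: 0 1 7 7 7 0 2 5 5 1 4 6 6 1

Derivation:
Move 1: P2 pit2 -> P1=[4,5,5,5,5,3](0) P2=[4,4,0,4,6,6](1)
Move 2: P1 pit1 -> P1=[4,0,6,6,6,4](1) P2=[4,4,0,4,6,6](1)
Move 3: P1 pit5 -> P1=[4,0,6,6,6,0](2) P2=[5,5,1,4,6,6](1)
Move 4: P1 pit0 -> P1=[0,1,7,7,7,0](2) P2=[5,5,1,4,6,6](1)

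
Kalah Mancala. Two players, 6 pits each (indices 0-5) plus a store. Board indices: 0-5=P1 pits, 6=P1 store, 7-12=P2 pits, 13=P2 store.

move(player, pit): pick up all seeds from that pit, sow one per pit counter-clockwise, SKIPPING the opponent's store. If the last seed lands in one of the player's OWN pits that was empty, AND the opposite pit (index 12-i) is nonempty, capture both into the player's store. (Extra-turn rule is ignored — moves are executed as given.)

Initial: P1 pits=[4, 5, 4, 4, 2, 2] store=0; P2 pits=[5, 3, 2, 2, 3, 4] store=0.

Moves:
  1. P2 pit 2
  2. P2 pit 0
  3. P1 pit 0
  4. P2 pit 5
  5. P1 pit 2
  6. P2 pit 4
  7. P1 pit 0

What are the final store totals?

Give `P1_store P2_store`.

Answer: 1 2

Derivation:
Move 1: P2 pit2 -> P1=[4,5,4,4,2,2](0) P2=[5,3,0,3,4,4](0)
Move 2: P2 pit0 -> P1=[4,5,4,4,2,2](0) P2=[0,4,1,4,5,5](0)
Move 3: P1 pit0 -> P1=[0,6,5,5,3,2](0) P2=[0,4,1,4,5,5](0)
Move 4: P2 pit5 -> P1=[1,7,6,6,3,2](0) P2=[0,4,1,4,5,0](1)
Move 5: P1 pit2 -> P1=[1,7,0,7,4,3](1) P2=[1,5,1,4,5,0](1)
Move 6: P2 pit4 -> P1=[2,8,1,7,4,3](1) P2=[1,5,1,4,0,1](2)
Move 7: P1 pit0 -> P1=[0,9,2,7,4,3](1) P2=[1,5,1,4,0,1](2)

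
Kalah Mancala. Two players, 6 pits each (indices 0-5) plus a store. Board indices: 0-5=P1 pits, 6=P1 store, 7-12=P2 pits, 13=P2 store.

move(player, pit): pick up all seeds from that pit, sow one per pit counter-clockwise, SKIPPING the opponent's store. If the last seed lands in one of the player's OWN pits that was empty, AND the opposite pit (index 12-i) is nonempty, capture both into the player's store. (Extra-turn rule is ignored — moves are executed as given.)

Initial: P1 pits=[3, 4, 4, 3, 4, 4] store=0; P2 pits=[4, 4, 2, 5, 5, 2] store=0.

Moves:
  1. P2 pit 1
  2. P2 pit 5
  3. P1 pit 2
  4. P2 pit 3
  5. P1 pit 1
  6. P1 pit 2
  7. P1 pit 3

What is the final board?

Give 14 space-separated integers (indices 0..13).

Answer: 5 0 0 0 8 7 3 6 1 4 0 7 1 2

Derivation:
Move 1: P2 pit1 -> P1=[3,4,4,3,4,4](0) P2=[4,0,3,6,6,3](0)
Move 2: P2 pit5 -> P1=[4,5,4,3,4,4](0) P2=[4,0,3,6,6,0](1)
Move 3: P1 pit2 -> P1=[4,5,0,4,5,5](1) P2=[4,0,3,6,6,0](1)
Move 4: P2 pit3 -> P1=[5,6,1,4,5,5](1) P2=[4,0,3,0,7,1](2)
Move 5: P1 pit1 -> P1=[5,0,2,5,6,6](2) P2=[5,0,3,0,7,1](2)
Move 6: P1 pit2 -> P1=[5,0,0,6,7,6](2) P2=[5,0,3,0,7,1](2)
Move 7: P1 pit3 -> P1=[5,0,0,0,8,7](3) P2=[6,1,4,0,7,1](2)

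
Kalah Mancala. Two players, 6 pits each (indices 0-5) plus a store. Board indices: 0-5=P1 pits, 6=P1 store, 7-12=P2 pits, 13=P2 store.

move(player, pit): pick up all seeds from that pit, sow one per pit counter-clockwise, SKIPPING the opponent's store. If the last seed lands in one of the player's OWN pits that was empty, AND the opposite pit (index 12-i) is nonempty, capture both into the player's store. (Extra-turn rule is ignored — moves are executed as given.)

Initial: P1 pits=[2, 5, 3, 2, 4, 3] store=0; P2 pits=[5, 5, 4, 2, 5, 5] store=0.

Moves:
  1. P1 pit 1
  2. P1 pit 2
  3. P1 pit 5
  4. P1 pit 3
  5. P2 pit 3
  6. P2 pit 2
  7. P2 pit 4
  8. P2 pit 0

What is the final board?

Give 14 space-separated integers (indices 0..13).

Answer: 5 1 1 1 8 1 4 0 7 1 2 1 9 4

Derivation:
Move 1: P1 pit1 -> P1=[2,0,4,3,5,4](1) P2=[5,5,4,2,5,5](0)
Move 2: P1 pit2 -> P1=[2,0,0,4,6,5](2) P2=[5,5,4,2,5,5](0)
Move 3: P1 pit5 -> P1=[2,0,0,4,6,0](3) P2=[6,6,5,3,5,5](0)
Move 4: P1 pit3 -> P1=[2,0,0,0,7,1](4) P2=[7,6,5,3,5,5](0)
Move 5: P2 pit3 -> P1=[2,0,0,0,7,1](4) P2=[7,6,5,0,6,6](1)
Move 6: P2 pit2 -> P1=[3,0,0,0,7,1](4) P2=[7,6,0,1,7,7](2)
Move 7: P2 pit4 -> P1=[4,1,1,1,8,1](4) P2=[7,6,0,1,0,8](3)
Move 8: P2 pit0 -> P1=[5,1,1,1,8,1](4) P2=[0,7,1,2,1,9](4)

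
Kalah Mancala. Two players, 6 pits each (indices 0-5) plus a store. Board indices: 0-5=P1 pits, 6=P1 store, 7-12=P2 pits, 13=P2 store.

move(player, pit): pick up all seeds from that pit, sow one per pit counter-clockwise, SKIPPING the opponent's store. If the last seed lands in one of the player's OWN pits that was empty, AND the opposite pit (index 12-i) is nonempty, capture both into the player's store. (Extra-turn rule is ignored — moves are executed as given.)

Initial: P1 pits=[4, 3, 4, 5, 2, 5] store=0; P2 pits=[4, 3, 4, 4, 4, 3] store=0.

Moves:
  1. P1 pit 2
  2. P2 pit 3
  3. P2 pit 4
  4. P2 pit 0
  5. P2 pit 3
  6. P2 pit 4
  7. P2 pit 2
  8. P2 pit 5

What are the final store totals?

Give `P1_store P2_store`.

Move 1: P1 pit2 -> P1=[4,3,0,6,3,6](1) P2=[4,3,4,4,4,3](0)
Move 2: P2 pit3 -> P1=[5,3,0,6,3,6](1) P2=[4,3,4,0,5,4](1)
Move 3: P2 pit4 -> P1=[6,4,1,6,3,6](1) P2=[4,3,4,0,0,5](2)
Move 4: P2 pit0 -> P1=[6,0,1,6,3,6](1) P2=[0,4,5,1,0,5](7)
Move 5: P2 pit3 -> P1=[6,0,1,6,3,6](1) P2=[0,4,5,0,1,5](7)
Move 6: P2 pit4 -> P1=[6,0,1,6,3,6](1) P2=[0,4,5,0,0,6](7)
Move 7: P2 pit2 -> P1=[7,0,1,6,3,6](1) P2=[0,4,0,1,1,7](8)
Move 8: P2 pit5 -> P1=[8,1,2,7,4,7](1) P2=[0,4,0,1,1,0](9)

Answer: 1 9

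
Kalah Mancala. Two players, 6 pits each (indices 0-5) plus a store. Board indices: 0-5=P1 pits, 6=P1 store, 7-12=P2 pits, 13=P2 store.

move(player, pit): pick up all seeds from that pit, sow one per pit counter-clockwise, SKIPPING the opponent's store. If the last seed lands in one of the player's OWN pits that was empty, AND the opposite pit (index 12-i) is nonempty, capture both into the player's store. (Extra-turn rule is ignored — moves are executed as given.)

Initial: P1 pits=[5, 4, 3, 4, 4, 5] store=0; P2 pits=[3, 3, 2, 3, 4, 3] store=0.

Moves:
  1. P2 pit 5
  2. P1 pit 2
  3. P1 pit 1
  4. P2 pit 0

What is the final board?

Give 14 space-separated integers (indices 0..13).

Answer: 6 0 1 6 6 7 1 0 4 3 4 4 0 1

Derivation:
Move 1: P2 pit5 -> P1=[6,5,3,4,4,5](0) P2=[3,3,2,3,4,0](1)
Move 2: P1 pit2 -> P1=[6,5,0,5,5,6](0) P2=[3,3,2,3,4,0](1)
Move 3: P1 pit1 -> P1=[6,0,1,6,6,7](1) P2=[3,3,2,3,4,0](1)
Move 4: P2 pit0 -> P1=[6,0,1,6,6,7](1) P2=[0,4,3,4,4,0](1)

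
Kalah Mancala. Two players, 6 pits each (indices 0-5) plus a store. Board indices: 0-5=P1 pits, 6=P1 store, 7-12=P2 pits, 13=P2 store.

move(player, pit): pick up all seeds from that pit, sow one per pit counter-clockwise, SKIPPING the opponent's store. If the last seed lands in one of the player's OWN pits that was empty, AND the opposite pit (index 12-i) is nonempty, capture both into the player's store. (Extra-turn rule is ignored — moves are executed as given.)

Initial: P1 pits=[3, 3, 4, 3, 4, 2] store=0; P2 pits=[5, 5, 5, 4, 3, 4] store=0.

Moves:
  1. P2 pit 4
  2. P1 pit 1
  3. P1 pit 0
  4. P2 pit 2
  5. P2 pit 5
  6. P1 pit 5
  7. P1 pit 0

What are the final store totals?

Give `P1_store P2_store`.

Answer: 1 3

Derivation:
Move 1: P2 pit4 -> P1=[4,3,4,3,4,2](0) P2=[5,5,5,4,0,5](1)
Move 2: P1 pit1 -> P1=[4,0,5,4,5,2](0) P2=[5,5,5,4,0,5](1)
Move 3: P1 pit0 -> P1=[0,1,6,5,6,2](0) P2=[5,5,5,4,0,5](1)
Move 4: P2 pit2 -> P1=[1,1,6,5,6,2](0) P2=[5,5,0,5,1,6](2)
Move 5: P2 pit5 -> P1=[2,2,7,6,7,2](0) P2=[5,5,0,5,1,0](3)
Move 6: P1 pit5 -> P1=[2,2,7,6,7,0](1) P2=[6,5,0,5,1,0](3)
Move 7: P1 pit0 -> P1=[0,3,8,6,7,0](1) P2=[6,5,0,5,1,0](3)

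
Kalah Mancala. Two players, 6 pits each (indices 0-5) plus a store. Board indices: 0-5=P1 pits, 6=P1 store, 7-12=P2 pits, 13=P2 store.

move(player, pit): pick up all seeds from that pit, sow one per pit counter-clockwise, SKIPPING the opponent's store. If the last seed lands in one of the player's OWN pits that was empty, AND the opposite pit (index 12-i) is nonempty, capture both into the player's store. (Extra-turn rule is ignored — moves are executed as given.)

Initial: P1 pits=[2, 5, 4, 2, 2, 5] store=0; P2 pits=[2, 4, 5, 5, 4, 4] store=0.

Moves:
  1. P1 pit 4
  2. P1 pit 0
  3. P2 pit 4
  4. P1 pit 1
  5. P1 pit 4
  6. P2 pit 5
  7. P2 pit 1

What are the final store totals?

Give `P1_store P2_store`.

Move 1: P1 pit4 -> P1=[2,5,4,2,0,6](1) P2=[2,4,5,5,4,4](0)
Move 2: P1 pit0 -> P1=[0,6,5,2,0,6](1) P2=[2,4,5,5,4,4](0)
Move 3: P2 pit4 -> P1=[1,7,5,2,0,6](1) P2=[2,4,5,5,0,5](1)
Move 4: P1 pit1 -> P1=[1,0,6,3,1,7](2) P2=[3,5,5,5,0,5](1)
Move 5: P1 pit4 -> P1=[1,0,6,3,0,8](2) P2=[3,5,5,5,0,5](1)
Move 6: P2 pit5 -> P1=[2,1,7,4,0,8](2) P2=[3,5,5,5,0,0](2)
Move 7: P2 pit1 -> P1=[2,1,7,4,0,8](2) P2=[3,0,6,6,1,1](3)

Answer: 2 3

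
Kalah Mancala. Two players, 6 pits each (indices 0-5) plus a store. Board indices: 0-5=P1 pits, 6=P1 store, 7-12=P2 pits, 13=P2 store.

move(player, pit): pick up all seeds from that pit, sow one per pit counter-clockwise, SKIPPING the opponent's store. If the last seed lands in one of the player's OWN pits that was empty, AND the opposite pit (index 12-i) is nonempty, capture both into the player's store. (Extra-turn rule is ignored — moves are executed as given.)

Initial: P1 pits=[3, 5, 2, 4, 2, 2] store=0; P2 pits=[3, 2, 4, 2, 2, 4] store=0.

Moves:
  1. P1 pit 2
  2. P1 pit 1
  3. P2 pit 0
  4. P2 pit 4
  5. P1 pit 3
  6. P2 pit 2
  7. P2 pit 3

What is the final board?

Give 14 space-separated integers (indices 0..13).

Move 1: P1 pit2 -> P1=[3,5,0,5,3,2](0) P2=[3,2,4,2,2,4](0)
Move 2: P1 pit1 -> P1=[3,0,1,6,4,3](1) P2=[3,2,4,2,2,4](0)
Move 3: P2 pit0 -> P1=[3,0,1,6,4,3](1) P2=[0,3,5,3,2,4](0)
Move 4: P2 pit4 -> P1=[3,0,1,6,4,3](1) P2=[0,3,5,3,0,5](1)
Move 5: P1 pit3 -> P1=[3,0,1,0,5,4](2) P2=[1,4,6,3,0,5](1)
Move 6: P2 pit2 -> P1=[4,1,1,0,5,4](2) P2=[1,4,0,4,1,6](2)
Move 7: P2 pit3 -> P1=[5,1,1,0,5,4](2) P2=[1,4,0,0,2,7](3)

Answer: 5 1 1 0 5 4 2 1 4 0 0 2 7 3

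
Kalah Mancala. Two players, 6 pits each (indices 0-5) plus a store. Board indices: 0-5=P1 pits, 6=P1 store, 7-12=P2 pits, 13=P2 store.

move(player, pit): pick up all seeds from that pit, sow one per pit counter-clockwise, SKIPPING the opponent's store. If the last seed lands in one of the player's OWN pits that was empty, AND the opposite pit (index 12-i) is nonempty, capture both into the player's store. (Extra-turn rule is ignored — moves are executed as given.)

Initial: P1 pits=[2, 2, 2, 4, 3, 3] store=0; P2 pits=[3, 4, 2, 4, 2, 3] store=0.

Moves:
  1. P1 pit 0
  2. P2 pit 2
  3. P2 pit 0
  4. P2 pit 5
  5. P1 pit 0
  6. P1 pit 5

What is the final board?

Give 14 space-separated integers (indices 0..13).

Move 1: P1 pit0 -> P1=[0,3,3,4,3,3](0) P2=[3,4,2,4,2,3](0)
Move 2: P2 pit2 -> P1=[0,3,3,4,3,3](0) P2=[3,4,0,5,3,3](0)
Move 3: P2 pit0 -> P1=[0,3,3,4,3,3](0) P2=[0,5,1,6,3,3](0)
Move 4: P2 pit5 -> P1=[1,4,3,4,3,3](0) P2=[0,5,1,6,3,0](1)
Move 5: P1 pit0 -> P1=[0,5,3,4,3,3](0) P2=[0,5,1,6,3,0](1)
Move 6: P1 pit5 -> P1=[0,5,3,4,3,0](1) P2=[1,6,1,6,3,0](1)

Answer: 0 5 3 4 3 0 1 1 6 1 6 3 0 1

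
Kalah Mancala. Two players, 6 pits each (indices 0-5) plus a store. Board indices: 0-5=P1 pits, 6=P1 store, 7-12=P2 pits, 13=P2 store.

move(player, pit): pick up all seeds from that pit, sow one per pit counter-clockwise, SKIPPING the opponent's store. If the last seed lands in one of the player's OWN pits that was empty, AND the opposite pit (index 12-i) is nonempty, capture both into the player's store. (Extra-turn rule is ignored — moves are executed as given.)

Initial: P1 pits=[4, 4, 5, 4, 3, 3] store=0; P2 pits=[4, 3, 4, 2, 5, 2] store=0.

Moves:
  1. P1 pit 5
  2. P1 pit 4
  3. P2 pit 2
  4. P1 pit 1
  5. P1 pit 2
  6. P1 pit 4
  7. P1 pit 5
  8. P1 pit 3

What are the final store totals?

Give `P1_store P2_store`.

Answer: 6 1

Derivation:
Move 1: P1 pit5 -> P1=[4,4,5,4,3,0](1) P2=[5,4,4,2,5,2](0)
Move 2: P1 pit4 -> P1=[4,4,5,4,0,1](2) P2=[6,4,4,2,5,2](0)
Move 3: P2 pit2 -> P1=[4,4,5,4,0,1](2) P2=[6,4,0,3,6,3](1)
Move 4: P1 pit1 -> P1=[4,0,6,5,1,2](2) P2=[6,4,0,3,6,3](1)
Move 5: P1 pit2 -> P1=[4,0,0,6,2,3](3) P2=[7,5,0,3,6,3](1)
Move 6: P1 pit4 -> P1=[4,0,0,6,0,4](4) P2=[7,5,0,3,6,3](1)
Move 7: P1 pit5 -> P1=[4,0,0,6,0,0](5) P2=[8,6,1,3,6,3](1)
Move 8: P1 pit3 -> P1=[4,0,0,0,1,1](6) P2=[9,7,2,3,6,3](1)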